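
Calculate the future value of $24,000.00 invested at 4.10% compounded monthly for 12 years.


Compound interest formula: A = P(1 + r/n)^(nt)
A = $24,000.00 × (1 + 0.041/12)^(12 × 12)
Growth factor: (1 + 0.041/12)^144 = 1.634213
A = $24,000.00 × 1.634213
A = $39,221.11

A = P(1 + r/n)^(nt) = $39,221.11


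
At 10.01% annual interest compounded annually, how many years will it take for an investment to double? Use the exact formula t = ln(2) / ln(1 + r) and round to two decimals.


Doubling condition: (1 + r)^t = 2
Take ln of both sides: t × ln(1 + r) = ln(2)
t = ln(2) / ln(1 + r)
t = 0.693147 / 0.095401
t = 7.27

t = ln(2) / ln(1 + r) = 7.27 years


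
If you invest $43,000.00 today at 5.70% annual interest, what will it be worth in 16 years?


Future value formula: FV = PV × (1 + r)^t
FV = $43,000.00 × (1 + 0.057)^16
FV = $43,000.00 × 2.4277267
FV = $104,392.25

FV = PV × (1 + r)^t = $104,392.25


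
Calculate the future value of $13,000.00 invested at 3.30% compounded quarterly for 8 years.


Compound interest formula: A = P(1 + r/n)^(nt)
A = $13,000.00 × (1 + 0.033/4)^(4 × 8)
Growth factor: (1 + 0.033/4)^32 = 1.3007187
A = $13,000.00 × 1.3007187
A = $16,909.34

A = P(1 + r/n)^(nt) = $16,909.34


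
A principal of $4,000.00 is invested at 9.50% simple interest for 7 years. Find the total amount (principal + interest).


Total amount formula: A = P(1 + rt) = P + P·r·t
Interest: I = P × r × t = $4,000.00 × 0.095 × 7 = $2,660.00
A = P + I = $4,000.00 + $2,660.00 = $6,660.00

A = P + I = P(1 + rt) = $6,660.00


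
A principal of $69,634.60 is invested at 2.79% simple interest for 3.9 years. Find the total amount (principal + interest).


Total amount formula: A = P(1 + rt) = P + P·r·t
Interest: I = P × r × t = $69,634.60 × 0.0279 × 3.9 = $7,576.94
A = P + I = $69,634.60 + $7,576.94 = $77,211.54

A = P + I = P(1 + rt) = $77,211.54


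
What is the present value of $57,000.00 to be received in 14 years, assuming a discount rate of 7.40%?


Present value formula: PV = FV / (1 + r)^t
PV = $57,000.00 / (1 + 0.074)^14
PV = $57,000.00 / 2.716814
PV = $20,980.46

PV = FV / (1 + r)^t = $20,980.46


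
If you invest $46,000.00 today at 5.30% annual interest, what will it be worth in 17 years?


Future value formula: FV = PV × (1 + r)^t
FV = $46,000.00 × (1 + 0.053)^17
FV = $46,000.00 × 2.4059262
FV = $110,672.61

FV = PV × (1 + r)^t = $110,672.61


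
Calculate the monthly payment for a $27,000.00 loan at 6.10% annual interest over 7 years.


Loan payment formula: PMT = PV × r / (1 − (1 + r)^(−n))
Monthly rate r = 0.061/12 ≈ 0.00508333, n = 84 months
Denominator: 1 − (1 + 0.061/12)^(−84) = 0.346830
PMT = $27,000.00 × (0.061/12) / 0.346830
PMT = $395.73 per month

PMT = PV × r / (1-(1+r)^(-n)) = $395.73/month


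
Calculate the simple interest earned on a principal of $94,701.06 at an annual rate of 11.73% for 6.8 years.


Simple interest formula: I = P × r × t
I = $94,701.06 × 0.1173 × 6.8
I = $75,537.35

I = P × r × t = $75,537.35


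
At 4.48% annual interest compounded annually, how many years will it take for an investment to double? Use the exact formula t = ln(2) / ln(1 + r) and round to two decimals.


Doubling condition: (1 + r)^t = 2
Take ln of both sides: t × ln(1 + r) = ln(2)
t = ln(2) / ln(1 + r)
t = 0.693147 / 0.043825
t = 15.82

t = ln(2) / ln(1 + r) = 15.82 years


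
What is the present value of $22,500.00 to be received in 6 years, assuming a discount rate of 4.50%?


Present value formula: PV = FV / (1 + r)^t
PV = $22,500.00 / (1 + 0.045)^6
PV = $22,500.00 / 1.3022601
PV = $17,277.65

PV = FV / (1 + r)^t = $17,277.65


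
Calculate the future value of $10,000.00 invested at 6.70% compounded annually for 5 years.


Compound interest formula: A = P(1 + r/n)^(nt)
A = $10,000.00 × (1 + 0.067/1)^(1 × 5)
Growth factor: (1 + 0.067/1)^5 = 1.383000
A = $10,000.00 × 1.383000
A = $13,830.00

A = P(1 + r/n)^(nt) = $13,830.00


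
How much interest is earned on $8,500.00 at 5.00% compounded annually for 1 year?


Compound interest earned = final amount − principal.
A = P(1 + r/n)^(nt) = $8,500.00 × (1 + 0.05/1)^(1 × 1) = $8,925.00
Interest = A − P = $8,925.00 − $8,500.00 = $425.00

Interest = A - P = $425.00


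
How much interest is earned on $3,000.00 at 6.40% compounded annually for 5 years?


Compound interest earned = final amount − principal.
A = P(1 + r/n)^(nt) = $3,000.00 × (1 + 0.064/1)^(1 × 5) = $4,091.00
Interest = A − P = $4,091.00 − $3,000.00 = $1,091.00

Interest = A - P = $1,091.00


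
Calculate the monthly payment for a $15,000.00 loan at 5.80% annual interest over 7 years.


Loan payment formula: PMT = PV × r / (1 − (1 + r)^(−n))
Monthly rate r = 0.058/12 ≈ 0.00483333, n = 84 months
Denominator: 1 − (1 + 0.058/12)^(−84) = 0.333038
PMT = $15,000.00 × (0.058/12) / 0.333038
PMT = $217.69 per month

PMT = PV × r / (1-(1+r)^(-n)) = $217.69/month


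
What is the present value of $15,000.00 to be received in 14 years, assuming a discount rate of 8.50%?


Present value formula: PV = FV / (1 + r)^t
PV = $15,000.00 / (1 + 0.085)^14
PV = $15,000.00 / 3.133404
PV = $4,787.13

PV = FV / (1 + r)^t = $4,787.13


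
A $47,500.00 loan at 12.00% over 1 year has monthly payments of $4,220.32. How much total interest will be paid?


Total paid over the life of the loan = PMT × n.
Total paid = $4,220.32 × 12 = $50,643.84
Total interest = total paid − principal = $50,643.84 − $47,500.00 = $3,143.84

Total interest = (PMT × n) - PV = $3,143.84


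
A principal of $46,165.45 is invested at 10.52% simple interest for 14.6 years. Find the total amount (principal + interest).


Total amount formula: A = P(1 + rt) = P + P·r·t
Interest: I = P × r × t = $46,165.45 × 0.1052 × 14.6 = $70,906.44
A = P + I = $46,165.45 + $70,906.44 = $117,071.89

A = P + I = P(1 + rt) = $117,071.89


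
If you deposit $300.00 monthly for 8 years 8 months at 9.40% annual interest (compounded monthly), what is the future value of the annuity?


Future value of an ordinary annuity: FV = PMT × ((1 + r)^n − 1) / r
Monthly rate r = 0.094/12 ≈ 0.00783333, n = 104
FV = $300.00 × ((1 + 0.094/12)^104 − 1) / (0.094/12)
FV = $300.00 × 159.736007
FV = $47,920.80

FV = PMT × ((1+r)^n - 1)/r = $47,920.80


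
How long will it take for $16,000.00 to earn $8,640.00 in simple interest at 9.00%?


Rearrange the simple interest formula for t:
I = P × r × t  ⇒  t = I / (P × r)
t = $8,640.00 / ($16,000.00 × 0.09)
t = 6

t = I/(P×r) = 6 years


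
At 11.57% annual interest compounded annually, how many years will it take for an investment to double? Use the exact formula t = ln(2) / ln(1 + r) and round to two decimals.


Doubling condition: (1 + r)^t = 2
Take ln of both sides: t × ln(1 + r) = ln(2)
t = ln(2) / ln(1 + r)
t = 0.693147 / 0.109482
t = 6.33

t = ln(2) / ln(1 + r) = 6.33 years


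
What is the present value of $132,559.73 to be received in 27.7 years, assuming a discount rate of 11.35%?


Present value formula: PV = FV / (1 + r)^t
PV = $132,559.73 / (1 + 0.1135)^27.7
PV = $132,559.73 / 19.648035
PV = $6,746.72

PV = FV / (1 + r)^t = $6,746.72


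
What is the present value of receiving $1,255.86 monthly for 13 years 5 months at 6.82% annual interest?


Present value of an ordinary annuity: PV = PMT × (1 − (1 + r)^(−n)) / r
Monthly rate r = 0.0682/12 ≈ 0.00568333, n = 161
PV = $1,255.86 × (1 − (1 + 0.0682/12)^(−161)) / (0.0682/12)
PV = $1,255.86 × 105.299338
PV = $132,241.23

PV = PMT × (1-(1+r)^(-n))/r = $132,241.23


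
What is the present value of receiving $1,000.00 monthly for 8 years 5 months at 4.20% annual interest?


Present value of an ordinary annuity: PV = PMT × (1 − (1 + r)^(−n)) / r
Monthly rate r = 0.042/12 = 0.0035, n = 101
PV = $1,000.00 × (1 − (1 + 0.042/12)^(−101)) / (0.042/12)
PV = $1,000.00 × 84.954420
PV = $84,954.42

PV = PMT × (1-(1+r)^(-n))/r = $84,954.42


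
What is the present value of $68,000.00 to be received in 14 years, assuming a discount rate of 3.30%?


Present value formula: PV = FV / (1 + r)^t
PV = $68,000.00 / (1 + 0.033)^14
PV = $68,000.00 / 1.5754496
PV = $43,162.28

PV = FV / (1 + r)^t = $43,162.28


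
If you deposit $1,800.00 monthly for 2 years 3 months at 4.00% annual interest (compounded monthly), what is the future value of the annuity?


Future value of an ordinary annuity: FV = PMT × ((1 + r)^n − 1) / r
Monthly rate r = 0.04/12 ≈ 0.00333333, n = 27
FV = $1,800.00 × ((1 + 0.04/12)^27 − 1) / (0.04/12)
FV = $1,800.00 × 28.203160
FV = $50,765.69

FV = PMT × ((1+r)^n - 1)/r = $50,765.69


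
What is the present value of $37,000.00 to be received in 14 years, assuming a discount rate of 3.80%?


Present value formula: PV = FV / (1 + r)^t
PV = $37,000.00 / (1 + 0.038)^14
PV = $37,000.00 / 1.685633
PV = $21,950.21

PV = FV / (1 + r)^t = $21,950.21


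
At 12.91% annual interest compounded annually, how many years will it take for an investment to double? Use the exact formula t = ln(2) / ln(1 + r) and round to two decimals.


Doubling condition: (1 + r)^t = 2
Take ln of both sides: t × ln(1 + r) = ln(2)
t = ln(2) / ln(1 + r)
t = 0.693147 / 0.121421
t = 5.71

t = ln(2) / ln(1 + r) = 5.71 years


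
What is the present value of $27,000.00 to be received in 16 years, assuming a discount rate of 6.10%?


Present value formula: PV = FV / (1 + r)^t
PV = $27,000.00 / (1 + 0.061)^16
PV = $27,000.00 / 2.578969
PV = $10,469.30

PV = FV / (1 + r)^t = $10,469.30


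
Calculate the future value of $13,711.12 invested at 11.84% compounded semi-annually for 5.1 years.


Compound interest formula: A = P(1 + r/n)^(nt)
A = $13,711.12 × (1 + 0.1184/2)^(2 × 5.1)
Growth factor: (1 + 0.1184/2)^10.2 = 1.797941
A = $13,711.12 × 1.797941
A = $24,651.78

A = P(1 + r/n)^(nt) = $24,651.78


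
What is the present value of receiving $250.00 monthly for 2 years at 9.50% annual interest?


Present value of an ordinary annuity: PV = PMT × (1 − (1 + r)^(−n)) / r
Monthly rate r = 0.095/12 ≈ 0.00791667, n = 24
PV = $250.00 × (1 − (1 + 0.095/12)^(−24)) / (0.095/12)
PV = $250.00 × 21.779615
PV = $5,444.90

PV = PMT × (1-(1+r)^(-n))/r = $5,444.90


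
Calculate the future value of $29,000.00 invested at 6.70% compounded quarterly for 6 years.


Compound interest formula: A = P(1 + r/n)^(nt)
A = $29,000.00 × (1 + 0.067/4)^(4 × 6)
Growth factor: (1 + 0.067/4)^24 = 1.4898425
A = $29,000.00 × 1.4898425
A = $43,205.43

A = P(1 + r/n)^(nt) = $43,205.43


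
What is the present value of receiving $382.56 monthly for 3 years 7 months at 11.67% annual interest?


Present value of an ordinary annuity: PV = PMT × (1 − (1 + r)^(−n)) / r
Monthly rate r = 0.1167/12 = 0.009725, n = 43
PV = $382.56 × (1 − (1 + 0.1167/12)^(−43)) / (0.1167/12)
PV = $382.56 × 35.004810
PV = $13,391.44

PV = PMT × (1-(1+r)^(-n))/r = $13,391.44


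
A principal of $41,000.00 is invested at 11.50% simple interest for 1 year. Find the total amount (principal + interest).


Total amount formula: A = P(1 + rt) = P + P·r·t
Interest: I = P × r × t = $41,000.00 × 0.115 × 1 = $4,715.00
A = P + I = $41,000.00 + $4,715.00 = $45,715.00

A = P + I = P(1 + rt) = $45,715.00


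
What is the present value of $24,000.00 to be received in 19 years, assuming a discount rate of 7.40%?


Present value formula: PV = FV / (1 + r)^t
PV = $24,000.00 / (1 + 0.074)^19
PV = $24,000.00 / 3.882231
PV = $6,182.01

PV = FV / (1 + r)^t = $6,182.01


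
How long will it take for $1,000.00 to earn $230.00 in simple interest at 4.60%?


Rearrange the simple interest formula for t:
I = P × r × t  ⇒  t = I / (P × r)
t = $230.00 / ($1,000.00 × 0.046)
t = 5

t = I/(P×r) = 5 years


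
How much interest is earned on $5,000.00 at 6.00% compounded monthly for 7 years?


Compound interest earned = final amount − principal.
A = P(1 + r/n)^(nt) = $5,000.00 × (1 + 0.06/12)^(12 × 7) = $7,601.85
Interest = A − P = $7,601.85 − $5,000.00 = $2,601.85

Interest = A - P = $2,601.85


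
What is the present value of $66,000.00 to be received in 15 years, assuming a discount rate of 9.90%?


Present value formula: PV = FV / (1 + r)^t
PV = $66,000.00 / (1 + 0.099)^15
PV = $66,000.00 / 4.120647
PV = $16,016.90

PV = FV / (1 + r)^t = $16,016.90


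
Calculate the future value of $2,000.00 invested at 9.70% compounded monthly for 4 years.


Compound interest formula: A = P(1 + r/n)^(nt)
A = $2,000.00 × (1 + 0.097/12)^(12 × 4)
Growth factor: (1 + 0.097/12)^48 = 1.471732
A = $2,000.00 × 1.471732
A = $2,943.46

A = P(1 + r/n)^(nt) = $2,943.46


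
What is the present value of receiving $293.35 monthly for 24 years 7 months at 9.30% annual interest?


Present value of an ordinary annuity: PV = PMT × (1 − (1 + r)^(−n)) / r
Monthly rate r = 0.093/12 = 0.00775, n = 295
PV = $293.35 × (1 − (1 + 0.093/12)^(−295)) / (0.093/12)
PV = $293.35 × 115.800417
PV = $33,970.05

PV = PMT × (1-(1+r)^(-n))/r = $33,970.05


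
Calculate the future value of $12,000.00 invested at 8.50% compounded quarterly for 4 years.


Compound interest formula: A = P(1 + r/n)^(nt)
A = $12,000.00 × (1 + 0.085/4)^(4 × 4)
Growth factor: (1 + 0.085/4)^16 = 1.399952
A = $12,000.00 × 1.399952
A = $16,799.42

A = P(1 + r/n)^(nt) = $16,799.42


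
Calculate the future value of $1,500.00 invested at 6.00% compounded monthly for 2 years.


Compound interest formula: A = P(1 + r/n)^(nt)
A = $1,500.00 × (1 + 0.06/12)^(12 × 2)
Growth factor: (1 + 0.06/12)^24 = 1.127160
A = $1,500.00 × 1.127160
A = $1,690.74

A = P(1 + r/n)^(nt) = $1,690.74


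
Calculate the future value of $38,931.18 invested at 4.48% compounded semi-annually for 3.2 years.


Compound interest formula: A = P(1 + r/n)^(nt)
A = $38,931.18 × (1 + 0.0448/2)^(2 × 3.2)
Growth factor: (1 + 0.0448/2)^6.4 = 1.15232075
A = $38,931.18 × 1.15232075
A = $44,861.21

A = P(1 + r/n)^(nt) = $44,861.21


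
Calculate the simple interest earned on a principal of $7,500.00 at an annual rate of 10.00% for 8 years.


Simple interest formula: I = P × r × t
I = $7,500.00 × 0.1 × 8
I = $6,000.00

I = P × r × t = $6,000.00


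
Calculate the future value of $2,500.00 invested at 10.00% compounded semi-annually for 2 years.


Compound interest formula: A = P(1 + r/n)^(nt)
A = $2,500.00 × (1 + 0.1/2)^(2 × 2)
Growth factor: (1 + 0.1/2)^4 = 1.2155063
A = $2,500.00 × 1.2155063
A = $3,038.77

A = P(1 + r/n)^(nt) = $3,038.77


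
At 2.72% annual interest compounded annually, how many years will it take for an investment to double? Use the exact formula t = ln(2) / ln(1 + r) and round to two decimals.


Doubling condition: (1 + r)^t = 2
Take ln of both sides: t × ln(1 + r) = ln(2)
t = ln(2) / ln(1 + r)
t = 0.693147 / 0.026837
t = 25.83

t = ln(2) / ln(1 + r) = 25.83 years


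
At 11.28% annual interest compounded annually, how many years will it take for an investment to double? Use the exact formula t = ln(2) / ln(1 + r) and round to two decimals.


Doubling condition: (1 + r)^t = 2
Take ln of both sides: t × ln(1 + r) = ln(2)
t = ln(2) / ln(1 + r)
t = 0.693147 / 0.106879
t = 6.49

t = ln(2) / ln(1 + r) = 6.49 years


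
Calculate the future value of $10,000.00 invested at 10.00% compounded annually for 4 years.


Compound interest formula: A = P(1 + r/n)^(nt)
A = $10,000.00 × (1 + 0.1/1)^(1 × 4)
Growth factor: (1 + 0.1/1)^4 = 1.464100
A = $10,000.00 × 1.464100
A = $14,641.00

A = P(1 + r/n)^(nt) = $14,641.00


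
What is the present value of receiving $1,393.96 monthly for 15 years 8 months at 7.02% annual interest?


Present value of an ordinary annuity: PV = PMT × (1 − (1 + r)^(−n)) / r
Monthly rate r = 0.0702/12 = 0.00585, n = 188
PV = $1,393.96 × (1 − (1 + 0.0702/12)^(−188)) / (0.0702/12)
PV = $1,393.96 × 113.845086
PV = $158,695.50

PV = PMT × (1-(1+r)^(-n))/r = $158,695.50


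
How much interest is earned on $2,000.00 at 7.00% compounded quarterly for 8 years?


Compound interest earned = final amount − principal.
A = P(1 + r/n)^(nt) = $2,000.00 × (1 + 0.07/4)^(4 × 8) = $3,484.43
Interest = A − P = $3,484.43 − $2,000.00 = $1,484.43

Interest = A - P = $1,484.43


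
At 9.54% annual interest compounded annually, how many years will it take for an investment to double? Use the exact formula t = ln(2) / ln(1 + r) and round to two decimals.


Doubling condition: (1 + r)^t = 2
Take ln of both sides: t × ln(1 + r) = ln(2)
t = ln(2) / ln(1 + r)
t = 0.693147 / 0.091120
t = 7.61

t = ln(2) / ln(1 + r) = 7.61 years


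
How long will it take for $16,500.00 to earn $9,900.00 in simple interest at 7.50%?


Rearrange the simple interest formula for t:
I = P × r × t  ⇒  t = I / (P × r)
t = $9,900.00 / ($16,500.00 × 0.075)
t = 8

t = I/(P×r) = 8 years


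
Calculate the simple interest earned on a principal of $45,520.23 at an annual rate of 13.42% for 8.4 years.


Simple interest formula: I = P × r × t
I = $45,520.23 × 0.1342 × 8.4
I = $51,314.04

I = P × r × t = $51,314.04


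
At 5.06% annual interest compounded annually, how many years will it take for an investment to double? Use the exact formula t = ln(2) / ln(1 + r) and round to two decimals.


Doubling condition: (1 + r)^t = 2
Take ln of both sides: t × ln(1 + r) = ln(2)
t = ln(2) / ln(1 + r)
t = 0.693147 / 0.049361
t = 14.04

t = ln(2) / ln(1 + r) = 14.04 years


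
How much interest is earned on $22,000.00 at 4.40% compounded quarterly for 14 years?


Compound interest earned = final amount − principal.
A = P(1 + r/n)^(nt) = $22,000.00 × (1 + 0.044/4)^(4 × 14) = $40,596.39
Interest = A − P = $40,596.39 − $22,000.00 = $18,596.39

Interest = A - P = $18,596.39


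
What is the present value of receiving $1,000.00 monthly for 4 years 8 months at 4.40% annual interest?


Present value of an ordinary annuity: PV = PMT × (1 − (1 + r)^(−n)) / r
Monthly rate r = 0.044/12 ≈ 0.00366667, n = 56
PV = $1,000.00 × (1 − (1 + 0.044/12)^(−56)) / (0.044/12)
PV = $1,000.00 × 50.541357
PV = $50,541.36

PV = PMT × (1-(1+r)^(-n))/r = $50,541.36


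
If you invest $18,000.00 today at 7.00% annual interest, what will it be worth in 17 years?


Future value formula: FV = PV × (1 + r)^t
FV = $18,000.00 × (1 + 0.07)^17
FV = $18,000.00 × 3.158815
FV = $56,858.67

FV = PV × (1 + r)^t = $56,858.67


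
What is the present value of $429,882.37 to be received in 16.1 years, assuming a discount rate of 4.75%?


Present value formula: PV = FV / (1 + r)^t
PV = $429,882.37 / (1 + 0.0475)^16.1
PV = $429,882.37 / 2.11095954
PV = $203,643.11

PV = FV / (1 + r)^t = $203,643.11


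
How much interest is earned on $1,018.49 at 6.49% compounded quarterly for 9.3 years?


Compound interest earned = final amount − principal.
A = P(1 + r/n)^(nt) = $1,018.49 × (1 + 0.0649/4)^(4 × 9.3) = $1,853.45
Interest = A − P = $1,853.45 − $1,018.49 = $834.96

Interest = A - P = $834.96


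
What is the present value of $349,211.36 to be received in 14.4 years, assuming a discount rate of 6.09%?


Present value formula: PV = FV / (1 + r)^t
PV = $349,211.36 / (1 + 0.0609)^14.4
PV = $349,211.36 / 2.3426752
PV = $149,065.21

PV = FV / (1 + r)^t = $149,065.21


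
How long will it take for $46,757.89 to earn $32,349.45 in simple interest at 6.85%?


Rearrange the simple interest formula for t:
I = P × r × t  ⇒  t = I / (P × r)
t = $32,349.45 / ($46,757.89 × 0.0685)
t = 10.1

t = I/(P×r) = 10.1 years


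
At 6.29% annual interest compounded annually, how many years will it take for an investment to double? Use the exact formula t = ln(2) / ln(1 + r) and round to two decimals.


Doubling condition: (1 + r)^t = 2
Take ln of both sides: t × ln(1 + r) = ln(2)
t = ln(2) / ln(1 + r)
t = 0.693147 / 0.061001
t = 11.36

t = ln(2) / ln(1 + r) = 11.36 years


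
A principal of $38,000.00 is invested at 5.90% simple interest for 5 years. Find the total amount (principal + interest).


Total amount formula: A = P(1 + rt) = P + P·r·t
Interest: I = P × r × t = $38,000.00 × 0.059 × 5 = $11,210.00
A = P + I = $38,000.00 + $11,210.00 = $49,210.00

A = P + I = P(1 + rt) = $49,210.00


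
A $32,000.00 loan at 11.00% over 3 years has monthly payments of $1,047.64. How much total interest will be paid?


Total paid over the life of the loan = PMT × n.
Total paid = $1,047.64 × 36 = $37,715.04
Total interest = total paid − principal = $37,715.04 − $32,000.00 = $5,715.04

Total interest = (PMT × n) - PV = $5,715.04


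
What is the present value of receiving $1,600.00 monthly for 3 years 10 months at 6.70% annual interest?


Present value of an ordinary annuity: PV = PMT × (1 − (1 + r)^(−n)) / r
Monthly rate r = 0.067/12 ≈ 0.00558333, n = 46
PV = $1,600.00 × (1 − (1 + 0.067/12)^(−46)) / (0.067/12)
PV = $1,600.00 × 40.468683
PV = $64,749.89

PV = PMT × (1-(1+r)^(-n))/r = $64,749.89


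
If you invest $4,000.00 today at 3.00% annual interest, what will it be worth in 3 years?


Future value formula: FV = PV × (1 + r)^t
FV = $4,000.00 × (1 + 0.03)^3
FV = $4,000.00 × 1.092727
FV = $4,370.91

FV = PV × (1 + r)^t = $4,370.91


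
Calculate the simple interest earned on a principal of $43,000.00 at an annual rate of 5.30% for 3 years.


Simple interest formula: I = P × r × t
I = $43,000.00 × 0.053 × 3
I = $6,837.00

I = P × r × t = $6,837.00


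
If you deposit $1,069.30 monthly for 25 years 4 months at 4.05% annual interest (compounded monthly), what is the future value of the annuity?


Future value of an ordinary annuity: FV = PMT × ((1 + r)^n − 1) / r
Monthly rate r = 0.0405/12 = 0.003375, n = 304
FV = $1,069.30 × ((1 + 0.0405/12)^304 − 1) / (0.0405/12)
FV = $1,069.30 × 528.909220
FV = $565,562.63

FV = PMT × ((1+r)^n - 1)/r = $565,562.63


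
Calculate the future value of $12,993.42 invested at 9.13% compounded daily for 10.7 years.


Compound interest formula: A = P(1 + r/n)^(nt)
A = $12,993.42 × (1 + 0.0913/365)^(365 × 10.7)
Growth factor: (1 + 0.0913/365)^3905.5 = 2.655911
A = $12,993.42 × 2.655911
A = $34,509.37

A = P(1 + r/n)^(nt) = $34,509.37


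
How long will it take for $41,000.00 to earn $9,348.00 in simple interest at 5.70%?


Rearrange the simple interest formula for t:
I = P × r × t  ⇒  t = I / (P × r)
t = $9,348.00 / ($41,000.00 × 0.057)
t = 4

t = I/(P×r) = 4 years


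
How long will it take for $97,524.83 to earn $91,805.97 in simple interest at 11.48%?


Rearrange the simple interest formula for t:
I = P × r × t  ⇒  t = I / (P × r)
t = $91,805.97 / ($97,524.83 × 0.1148)
t = 8.2

t = I/(P×r) = 8.2 years


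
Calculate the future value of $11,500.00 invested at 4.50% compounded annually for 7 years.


Compound interest formula: A = P(1 + r/n)^(nt)
A = $11,500.00 × (1 + 0.045/1)^(1 × 7)
Growth factor: (1 + 0.045/1)^7 = 1.360862
A = $11,500.00 × 1.360862
A = $15,649.91

A = P(1 + r/n)^(nt) = $15,649.91


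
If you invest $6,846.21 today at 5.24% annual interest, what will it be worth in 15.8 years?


Future value formula: FV = PV × (1 + r)^t
FV = $6,846.21 × (1 + 0.0524)^15.8
FV = $6,846.21 × 2.241079
FV = $15,342.90

FV = PV × (1 + r)^t = $15,342.90


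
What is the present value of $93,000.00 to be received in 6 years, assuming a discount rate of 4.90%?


Present value formula: PV = FV / (1 + r)^t
PV = $93,000.00 / (1 + 0.049)^6
PV = $93,000.00 / 1.3324562
PV = $69,795.92

PV = FV / (1 + r)^t = $69,795.92


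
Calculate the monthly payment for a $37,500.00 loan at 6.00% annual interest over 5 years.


Loan payment formula: PMT = PV × r / (1 − (1 + r)^(−n))
Monthly rate r = 0.06/12 = 0.005, n = 60 months
Denominator: 1 − (1 + 0.06/12)^(−60) = 0.258628
PMT = $37,500.00 × (0.06/12) / 0.258628
PMT = $724.98 per month

PMT = PV × r / (1-(1+r)^(-n)) = $724.98/month


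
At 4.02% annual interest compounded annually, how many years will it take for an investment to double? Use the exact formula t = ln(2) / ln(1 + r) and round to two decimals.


Doubling condition: (1 + r)^t = 2
Take ln of both sides: t × ln(1 + r) = ln(2)
t = ln(2) / ln(1 + r)
t = 0.693147 / 0.039413
t = 17.59

t = ln(2) / ln(1 + r) = 17.59 years


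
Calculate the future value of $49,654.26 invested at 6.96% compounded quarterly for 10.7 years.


Compound interest formula: A = P(1 + r/n)^(nt)
A = $49,654.26 × (1 + 0.0696/4)^(4 × 10.7)
Growth factor: (1 + 0.0696/4)^42.8 = 2.0924071
A = $49,654.26 × 2.0924071
A = $103,896.93

A = P(1 + r/n)^(nt) = $103,896.93


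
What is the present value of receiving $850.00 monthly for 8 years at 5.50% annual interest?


Present value of an ordinary annuity: PV = PMT × (1 − (1 + r)^(−n)) / r
Monthly rate r = 0.055/12 ≈ 0.00458333, n = 96
PV = $850.00 × (1 − (1 + 0.055/12)^(−96)) / (0.055/12)
PV = $850.00 × 77.523453
PV = $65,894.94

PV = PMT × (1-(1+r)^(-n))/r = $65,894.94


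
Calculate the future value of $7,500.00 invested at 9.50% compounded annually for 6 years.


Compound interest formula: A = P(1 + r/n)^(nt)
A = $7,500.00 × (1 + 0.095/1)^(1 × 6)
Growth factor: (1 + 0.095/1)^6 = 1.7237914
A = $7,500.00 × 1.7237914
A = $12,928.44

A = P(1 + r/n)^(nt) = $12,928.44


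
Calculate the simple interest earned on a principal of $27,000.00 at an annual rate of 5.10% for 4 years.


Simple interest formula: I = P × r × t
I = $27,000.00 × 0.051 × 4
I = $5,508.00

I = P × r × t = $5,508.00


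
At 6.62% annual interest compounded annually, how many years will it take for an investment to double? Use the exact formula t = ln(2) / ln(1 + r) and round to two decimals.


Doubling condition: (1 + r)^t = 2
Take ln of both sides: t × ln(1 + r) = ln(2)
t = ln(2) / ln(1 + r)
t = 0.693147 / 0.064101
t = 10.81

t = ln(2) / ln(1 + r) = 10.81 years


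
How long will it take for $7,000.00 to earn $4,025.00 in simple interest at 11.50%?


Rearrange the simple interest formula for t:
I = P × r × t  ⇒  t = I / (P × r)
t = $4,025.00 / ($7,000.00 × 0.115)
t = 5

t = I/(P×r) = 5 years


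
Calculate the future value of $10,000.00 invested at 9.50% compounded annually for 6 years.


Compound interest formula: A = P(1 + r/n)^(nt)
A = $10,000.00 × (1 + 0.095/1)^(1 × 6)
Growth factor: (1 + 0.095/1)^6 = 1.723791
A = $10,000.00 × 1.723791
A = $17,237.91

A = P(1 + r/n)^(nt) = $17,237.91


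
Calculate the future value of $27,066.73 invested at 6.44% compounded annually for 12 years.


Compound interest formula: A = P(1 + r/n)^(nt)
A = $27,066.73 × (1 + 0.0644/1)^(1 × 12)
Growth factor: (1 + 0.0644/1)^12 = 2.1147469
A = $27,066.73 × 2.1147469
A = $57,239.28

A = P(1 + r/n)^(nt) = $57,239.28


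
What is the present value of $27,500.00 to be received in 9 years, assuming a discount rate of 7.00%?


Present value formula: PV = FV / (1 + r)^t
PV = $27,500.00 / (1 + 0.07)^9
PV = $27,500.00 / 1.838459
PV = $14,958.18

PV = FV / (1 + r)^t = $14,958.18


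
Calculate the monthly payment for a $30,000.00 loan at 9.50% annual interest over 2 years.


Loan payment formula: PMT = PV × r / (1 − (1 + r)^(−n))
Monthly rate r = 0.095/12 ≈ 0.00791667, n = 24 months
Denominator: 1 − (1 + 0.095/12)^(−24) = 0.172422
PMT = $30,000.00 × (0.095/12) / 0.172422
PMT = $1,377.43 per month

PMT = PV × r / (1-(1+r)^(-n)) = $1,377.43/month


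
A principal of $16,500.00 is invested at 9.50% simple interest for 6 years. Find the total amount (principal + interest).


Total amount formula: A = P(1 + rt) = P + P·r·t
Interest: I = P × r × t = $16,500.00 × 0.095 × 6 = $9,405.00
A = P + I = $16,500.00 + $9,405.00 = $25,905.00

A = P + I = P(1 + rt) = $25,905.00


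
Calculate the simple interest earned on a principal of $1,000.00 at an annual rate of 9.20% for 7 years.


Simple interest formula: I = P × r × t
I = $1,000.00 × 0.092 × 7
I = $644.00

I = P × r × t = $644.00


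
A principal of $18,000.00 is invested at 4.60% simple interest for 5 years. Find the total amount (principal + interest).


Total amount formula: A = P(1 + rt) = P + P·r·t
Interest: I = P × r × t = $18,000.00 × 0.046 × 5 = $4,140.00
A = P + I = $18,000.00 + $4,140.00 = $22,140.00

A = P + I = P(1 + rt) = $22,140.00


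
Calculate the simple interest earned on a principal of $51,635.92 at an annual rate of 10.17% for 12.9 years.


Simple interest formula: I = P × r × t
I = $51,635.92 × 0.1017 × 12.9
I = $67,742.71

I = P × r × t = $67,742.71


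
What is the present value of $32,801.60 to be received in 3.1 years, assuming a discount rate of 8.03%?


Present value formula: PV = FV / (1 + r)^t
PV = $32,801.60 / (1 + 0.0803)^3.1
PV = $32,801.60 / 1.2705377
PV = $25,817.10

PV = FV / (1 + r)^t = $25,817.10


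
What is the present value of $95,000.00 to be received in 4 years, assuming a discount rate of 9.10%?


Present value formula: PV = FV / (1 + r)^t
PV = $95,000.00 / (1 + 0.091)^4
PV = $95,000.00 / 1.41676886
PV = $67,053.99

PV = FV / (1 + r)^t = $67,053.99


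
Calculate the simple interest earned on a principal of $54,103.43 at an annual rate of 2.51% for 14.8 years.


Simple interest formula: I = P × r × t
I = $54,103.43 × 0.0251 × 14.8
I = $20,098.34

I = P × r × t = $20,098.34


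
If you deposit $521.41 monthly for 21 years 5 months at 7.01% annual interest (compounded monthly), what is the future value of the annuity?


Future value of an ordinary annuity: FV = PMT × ((1 + r)^n − 1) / r
Monthly rate r = 0.0701/12 ≈ 0.00584167, n = 257
FV = $521.41 × ((1 + 0.0701/12)^257 − 1) / (0.0701/12)
FV = $521.41 × 593.665720
FV = $309,543.24

FV = PMT × ((1+r)^n - 1)/r = $309,543.24


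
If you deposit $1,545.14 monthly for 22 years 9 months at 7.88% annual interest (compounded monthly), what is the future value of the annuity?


Future value of an ordinary annuity: FV = PMT × ((1 + r)^n − 1) / r
Monthly rate r = 0.0788/12 ≈ 0.00656667, n = 273
FV = $1,545.14 × ((1 + 0.0788/12)^273 − 1) / (0.0788/12)
FV = $1,545.14 × 756.937057
FV = $1,169,573.72

FV = PMT × ((1+r)^n - 1)/r = $1,169,573.72


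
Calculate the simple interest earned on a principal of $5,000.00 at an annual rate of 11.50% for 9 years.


Simple interest formula: I = P × r × t
I = $5,000.00 × 0.115 × 9
I = $5,175.00

I = P × r × t = $5,175.00


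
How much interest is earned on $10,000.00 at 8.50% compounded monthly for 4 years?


Compound interest earned = final amount − principal.
A = P(1 + r/n)^(nt) = $10,000.00 × (1 + 0.085/12)^(12 × 4) = $14,032.65
Interest = A − P = $14,032.65 − $10,000.00 = $4,032.65

Interest = A - P = $4,032.65


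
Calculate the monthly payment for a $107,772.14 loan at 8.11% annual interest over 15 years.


Loan payment formula: PMT = PV × r / (1 − (1 + r)^(−n))
Monthly rate r = 0.0811/12 ≈ 0.00675833, n = 180 months
Denominator: 1 − (1 + 0.0811/12)^(−180) = 0.702520
PMT = $107,772.14 × (0.0811/12) / 0.702520
PMT = $1,036.78 per month

PMT = PV × r / (1-(1+r)^(-n)) = $1,036.78/month


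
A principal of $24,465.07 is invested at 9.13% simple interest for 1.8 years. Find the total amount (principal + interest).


Total amount formula: A = P(1 + rt) = P + P·r·t
Interest: I = P × r × t = $24,465.07 × 0.0913 × 1.8 = $4,020.59
A = P + I = $24,465.07 + $4,020.59 = $28,485.66

A = P + I = P(1 + rt) = $28,485.66


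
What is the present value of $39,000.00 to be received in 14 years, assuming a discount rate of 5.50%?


Present value formula: PV = FV / (1 + r)^t
PV = $39,000.00 / (1 + 0.055)^14
PV = $39,000.00 / 2.116091
PV = $18,430.21

PV = FV / (1 + r)^t = $18,430.21


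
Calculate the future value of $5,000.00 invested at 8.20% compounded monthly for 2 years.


Compound interest formula: A = P(1 + r/n)^(nt)
A = $5,000.00 × (1 + 0.082/12)^(12 × 2)
Growth factor: (1 + 0.082/12)^24 = 1.1775573
A = $5,000.00 × 1.1775573
A = $5,887.79

A = P(1 + r/n)^(nt) = $5,887.79


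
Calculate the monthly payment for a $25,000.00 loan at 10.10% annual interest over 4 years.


Loan payment formula: PMT = PV × r / (1 − (1 + r)^(−n))
Monthly rate r = 0.101/12 ≈ 0.00841667, n = 48 months
Denominator: 1 − (1 + 0.101/12)^(−48) = 0.331226
PMT = $25,000.00 × (0.101/12) / 0.331226
PMT = $635.27 per month

PMT = PV × r / (1-(1+r)^(-n)) = $635.27/month


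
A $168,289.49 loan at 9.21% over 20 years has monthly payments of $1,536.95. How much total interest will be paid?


Total paid over the life of the loan = PMT × n.
Total paid = $1,536.95 × 240 = $368,868.00
Total interest = total paid − principal = $368,868.00 − $168,289.49 = $200,578.51

Total interest = (PMT × n) - PV = $200,578.51


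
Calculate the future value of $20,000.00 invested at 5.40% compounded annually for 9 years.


Compound interest formula: A = P(1 + r/n)^(nt)
A = $20,000.00 × (1 + 0.054/1)^(1 × 9)
Growth factor: (1 + 0.054/1)^9 = 1.6053343
A = $20,000.00 × 1.6053343
A = $32,106.69

A = P(1 + r/n)^(nt) = $32,106.69


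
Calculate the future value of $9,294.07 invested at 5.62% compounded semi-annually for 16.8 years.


Compound interest formula: A = P(1 + r/n)^(nt)
A = $9,294.07 × (1 + 0.0562/2)^(2 × 16.8)
Growth factor: (1 + 0.0562/2)^33.6 = 2.537395
A = $9,294.07 × 2.537395
A = $23,582.73

A = P(1 + r/n)^(nt) = $23,582.73


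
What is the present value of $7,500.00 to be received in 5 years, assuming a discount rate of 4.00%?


Present value formula: PV = FV / (1 + r)^t
PV = $7,500.00 / (1 + 0.04)^5
PV = $7,500.00 / 1.216653
PV = $6,164.45

PV = FV / (1 + r)^t = $6,164.45


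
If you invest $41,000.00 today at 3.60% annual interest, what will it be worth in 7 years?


Future value formula: FV = PV × (1 + r)^t
FV = $41,000.00 × (1 + 0.036)^7
FV = $41,000.00 × 1.280909
FV = $52,517.27

FV = PV × (1 + r)^t = $52,517.27


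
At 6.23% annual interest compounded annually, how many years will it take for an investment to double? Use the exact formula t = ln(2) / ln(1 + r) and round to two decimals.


Doubling condition: (1 + r)^t = 2
Take ln of both sides: t × ln(1 + r) = ln(2)
t = ln(2) / ln(1 + r)
t = 0.693147 / 0.060436
t = 11.47

t = ln(2) / ln(1 + r) = 11.47 years


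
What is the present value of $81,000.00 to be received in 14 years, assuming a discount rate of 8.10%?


Present value formula: PV = FV / (1 + r)^t
PV = $81,000.00 / (1 + 0.081)^14
PV = $81,000.00 / 2.975498
PV = $27,222.33

PV = FV / (1 + r)^t = $27,222.33


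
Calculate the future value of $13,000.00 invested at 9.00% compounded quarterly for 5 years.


Compound interest formula: A = P(1 + r/n)^(nt)
A = $13,000.00 × (1 + 0.09/4)^(4 × 5)
Growth factor: (1 + 0.09/4)^20 = 1.560509
A = $13,000.00 × 1.560509
A = $20,286.62

A = P(1 + r/n)^(nt) = $20,286.62


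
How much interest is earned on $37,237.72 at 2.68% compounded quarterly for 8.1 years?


Compound interest earned = final amount − principal.
A = P(1 + r/n)^(nt) = $37,237.72 × (1 + 0.0268/4)^(4 × 8.1) = $46,232.28
Interest = A − P = $46,232.28 − $37,237.72 = $8,994.56

Interest = A - P = $8,994.56


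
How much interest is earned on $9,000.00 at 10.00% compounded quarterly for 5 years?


Compound interest earned = final amount − principal.
A = P(1 + r/n)^(nt) = $9,000.00 × (1 + 0.1/4)^(4 × 5) = $14,747.55
Interest = A − P = $14,747.55 − $9,000.00 = $5,747.55

Interest = A - P = $5,747.55


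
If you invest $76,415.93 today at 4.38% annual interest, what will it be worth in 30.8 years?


Future value formula: FV = PV × (1 + r)^t
FV = $76,415.93 × (1 + 0.0438)^30.8
FV = $76,415.93 × 3.7446619
FV = $286,151.82

FV = PV × (1 + r)^t = $286,151.82


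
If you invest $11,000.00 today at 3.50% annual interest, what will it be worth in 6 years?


Future value formula: FV = PV × (1 + r)^t
FV = $11,000.00 × (1 + 0.035)^6
FV = $11,000.00 × 1.2292553
FV = $13,521.81

FV = PV × (1 + r)^t = $13,521.81


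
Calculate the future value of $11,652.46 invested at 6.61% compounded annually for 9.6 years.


Compound interest formula: A = P(1 + r/n)^(nt)
A = $11,652.46 × (1 + 0.0661/1)^(1 × 9.6)
Growth factor: (1 + 0.0661/1)^9.6 = 1.848674
A = $11,652.46 × 1.848674
A = $21,541.60

A = P(1 + r/n)^(nt) = $21,541.60


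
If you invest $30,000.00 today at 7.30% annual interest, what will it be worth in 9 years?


Future value formula: FV = PV × (1 + r)^t
FV = $30,000.00 × (1 + 0.073)^9
FV = $30,000.00 × 1.885374
FV = $56,561.22

FV = PV × (1 + r)^t = $56,561.22


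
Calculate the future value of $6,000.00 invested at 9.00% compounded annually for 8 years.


Compound interest formula: A = P(1 + r/n)^(nt)
A = $6,000.00 × (1 + 0.09/1)^(1 × 8)
Growth factor: (1 + 0.09/1)^8 = 1.992563
A = $6,000.00 × 1.992563
A = $11,955.38

A = P(1 + r/n)^(nt) = $11,955.38


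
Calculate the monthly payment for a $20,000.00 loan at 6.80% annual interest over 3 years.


Loan payment formula: PMT = PV × r / (1 − (1 + r)^(−n))
Monthly rate r = 0.068/12 ≈ 0.00566667, n = 36 months
Denominator: 1 − (1 + 0.068/12)^(−36) = 0.184068
PMT = $20,000.00 × (0.068/12) / 0.184068
PMT = $615.71 per month

PMT = PV × r / (1-(1+r)^(-n)) = $615.71/month


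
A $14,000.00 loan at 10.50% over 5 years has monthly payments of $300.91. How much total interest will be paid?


Total paid over the life of the loan = PMT × n.
Total paid = $300.91 × 60 = $18,054.60
Total interest = total paid − principal = $18,054.60 − $14,000.00 = $4,054.60

Total interest = (PMT × n) - PV = $4,054.60


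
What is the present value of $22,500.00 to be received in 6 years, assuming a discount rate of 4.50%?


Present value formula: PV = FV / (1 + r)^t
PV = $22,500.00 / (1 + 0.045)^6
PV = $22,500.00 / 1.3022601
PV = $17,277.65

PV = FV / (1 + r)^t = $17,277.65


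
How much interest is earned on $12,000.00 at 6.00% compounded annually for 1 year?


Compound interest earned = final amount − principal.
A = P(1 + r/n)^(nt) = $12,000.00 × (1 + 0.06/1)^(1 × 1) = $12,720.00
Interest = A − P = $12,720.00 − $12,000.00 = $720.00

Interest = A - P = $720.00


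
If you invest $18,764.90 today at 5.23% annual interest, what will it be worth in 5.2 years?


Future value formula: FV = PV × (1 + r)^t
FV = $18,764.90 × (1 + 0.0523)^5.2
FV = $18,764.90 × 1.3035442
FV = $24,460.88

FV = PV × (1 + r)^t = $24,460.88


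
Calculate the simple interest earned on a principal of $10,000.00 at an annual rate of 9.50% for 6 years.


Simple interest formula: I = P × r × t
I = $10,000.00 × 0.095 × 6
I = $5,700.00

I = P × r × t = $5,700.00


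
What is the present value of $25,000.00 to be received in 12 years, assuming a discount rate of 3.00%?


Present value formula: PV = FV / (1 + r)^t
PV = $25,000.00 / (1 + 0.03)^12
PV = $25,000.00 / 1.425761
PV = $17,534.50

PV = FV / (1 + r)^t = $17,534.50


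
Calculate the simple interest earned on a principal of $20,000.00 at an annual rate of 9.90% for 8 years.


Simple interest formula: I = P × r × t
I = $20,000.00 × 0.099 × 8
I = $15,840.00

I = P × r × t = $15,840.00


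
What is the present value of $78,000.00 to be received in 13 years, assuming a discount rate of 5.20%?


Present value formula: PV = FV / (1 + r)^t
PV = $78,000.00 / (1 + 0.052)^13
PV = $78,000.00 / 1.9328788
PV = $40,354.32

PV = FV / (1 + r)^t = $40,354.32


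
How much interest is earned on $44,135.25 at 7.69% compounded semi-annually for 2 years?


Compound interest earned = final amount − principal.
A = P(1 + r/n)^(nt) = $44,135.25 × (1 + 0.0769/2)^(2 × 2) = $51,324.88
Interest = A − P = $51,324.88 − $44,135.25 = $7,189.63

Interest = A - P = $7,189.63


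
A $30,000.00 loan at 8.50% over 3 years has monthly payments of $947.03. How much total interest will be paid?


Total paid over the life of the loan = PMT × n.
Total paid = $947.03 × 36 = $34,093.08
Total interest = total paid − principal = $34,093.08 − $30,000.00 = $4,093.08

Total interest = (PMT × n) - PV = $4,093.08
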